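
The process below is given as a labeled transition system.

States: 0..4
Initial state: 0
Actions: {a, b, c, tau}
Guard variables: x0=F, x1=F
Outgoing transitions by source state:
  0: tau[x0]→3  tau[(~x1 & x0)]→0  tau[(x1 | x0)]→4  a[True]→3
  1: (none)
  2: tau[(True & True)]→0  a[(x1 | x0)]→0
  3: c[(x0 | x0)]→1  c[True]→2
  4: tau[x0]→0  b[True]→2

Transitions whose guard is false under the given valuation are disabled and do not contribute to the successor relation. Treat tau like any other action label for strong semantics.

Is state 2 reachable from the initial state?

4 transition(s) survive guard evaluation.
Layer 0: {0}
Layer 1: {3}  total {0,3}
Layer 2: {2}  total {0,2,3}
Reach set: {0,2,3}
trace reaching 2: a·c

Answer: REACHABLE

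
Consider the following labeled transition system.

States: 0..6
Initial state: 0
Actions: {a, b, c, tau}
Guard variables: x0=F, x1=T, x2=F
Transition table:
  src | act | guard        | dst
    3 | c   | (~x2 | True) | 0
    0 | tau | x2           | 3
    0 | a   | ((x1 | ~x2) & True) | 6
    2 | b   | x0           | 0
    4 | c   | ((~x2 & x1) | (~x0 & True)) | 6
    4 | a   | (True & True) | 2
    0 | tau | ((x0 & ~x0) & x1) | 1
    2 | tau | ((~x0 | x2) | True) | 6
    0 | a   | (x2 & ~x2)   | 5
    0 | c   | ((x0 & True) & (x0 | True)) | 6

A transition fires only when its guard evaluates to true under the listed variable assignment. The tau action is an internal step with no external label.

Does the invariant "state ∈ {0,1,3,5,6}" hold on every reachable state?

Answer: INVARIANT HOLDS

Working:
Inv-set: {0,1,3,5,6}
R = {0,6}
  0: ok
  6: ok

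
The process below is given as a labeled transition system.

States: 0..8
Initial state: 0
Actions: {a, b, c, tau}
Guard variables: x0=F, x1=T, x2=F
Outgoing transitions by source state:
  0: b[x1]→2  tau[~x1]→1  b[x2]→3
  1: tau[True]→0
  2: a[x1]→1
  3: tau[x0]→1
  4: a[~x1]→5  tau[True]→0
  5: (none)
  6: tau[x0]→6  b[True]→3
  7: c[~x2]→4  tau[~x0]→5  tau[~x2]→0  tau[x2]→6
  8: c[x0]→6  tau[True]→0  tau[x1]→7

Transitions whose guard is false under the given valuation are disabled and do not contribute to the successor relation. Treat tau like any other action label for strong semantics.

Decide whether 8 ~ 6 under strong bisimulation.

Refine partition for ~:
  P[0] = {{0,1,2,3,4,5,6,7,8}}
  P[1] = {{0,6},{1,4,8},{2},{3,5},{7}}
  P[2] = {{0},{1,4},{2},{3,5},{6},{7},{8}}
Fixed point at round 3; 7 class(es).
class of 8: {8}; class of 6: {6}

Answer: NOT BISIMILAR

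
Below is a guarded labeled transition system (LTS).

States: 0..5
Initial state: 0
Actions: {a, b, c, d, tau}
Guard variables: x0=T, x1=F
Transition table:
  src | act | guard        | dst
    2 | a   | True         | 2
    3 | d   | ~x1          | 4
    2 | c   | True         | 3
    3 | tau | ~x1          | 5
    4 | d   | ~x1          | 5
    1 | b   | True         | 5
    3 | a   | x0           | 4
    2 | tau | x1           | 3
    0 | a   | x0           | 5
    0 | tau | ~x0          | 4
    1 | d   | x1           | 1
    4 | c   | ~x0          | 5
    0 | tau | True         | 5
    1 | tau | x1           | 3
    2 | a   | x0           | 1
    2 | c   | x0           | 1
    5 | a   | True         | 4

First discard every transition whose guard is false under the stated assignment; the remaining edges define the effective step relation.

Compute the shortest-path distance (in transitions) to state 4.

Answer: 2

Trace:
Layered search for 4:
  depth 0: {0}
  depth 1: {5}
  depth 2: {4}
4 enters at depth 2; path a·a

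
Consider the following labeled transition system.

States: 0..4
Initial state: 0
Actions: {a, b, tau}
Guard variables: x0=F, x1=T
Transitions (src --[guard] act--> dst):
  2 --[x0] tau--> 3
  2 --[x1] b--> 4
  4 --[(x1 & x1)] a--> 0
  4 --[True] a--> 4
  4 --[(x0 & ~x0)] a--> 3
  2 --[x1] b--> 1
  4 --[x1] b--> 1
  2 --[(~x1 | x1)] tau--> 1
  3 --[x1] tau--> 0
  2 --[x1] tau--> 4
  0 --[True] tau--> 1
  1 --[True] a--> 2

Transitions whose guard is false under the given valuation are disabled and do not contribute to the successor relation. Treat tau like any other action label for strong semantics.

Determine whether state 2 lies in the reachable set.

Answer: REACHABLE

Analysis:
10 transition(s) survive guard evaluation.
depth 0: {0}
depth 1: {1}  total {0,1}
depth 2: {2}  total {0,1,2}
depth 3: {4}  total {0,1,2,4}
Reachable = {0,1,2,4}
Path to 2: tau·a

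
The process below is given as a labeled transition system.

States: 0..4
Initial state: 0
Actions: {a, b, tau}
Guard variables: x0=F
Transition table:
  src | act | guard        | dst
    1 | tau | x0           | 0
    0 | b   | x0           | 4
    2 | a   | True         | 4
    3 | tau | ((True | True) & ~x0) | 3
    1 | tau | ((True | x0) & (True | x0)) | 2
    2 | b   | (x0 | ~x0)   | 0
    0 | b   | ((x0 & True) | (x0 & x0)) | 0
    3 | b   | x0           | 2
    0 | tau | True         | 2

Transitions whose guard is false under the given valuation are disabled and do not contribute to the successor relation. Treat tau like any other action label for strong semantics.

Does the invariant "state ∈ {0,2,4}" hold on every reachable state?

Safe = {0,2,4}
Reachable = {0,2,4}
  0: ✓
  2: ✓
  4: ✓

Answer: INVARIANT HOLDS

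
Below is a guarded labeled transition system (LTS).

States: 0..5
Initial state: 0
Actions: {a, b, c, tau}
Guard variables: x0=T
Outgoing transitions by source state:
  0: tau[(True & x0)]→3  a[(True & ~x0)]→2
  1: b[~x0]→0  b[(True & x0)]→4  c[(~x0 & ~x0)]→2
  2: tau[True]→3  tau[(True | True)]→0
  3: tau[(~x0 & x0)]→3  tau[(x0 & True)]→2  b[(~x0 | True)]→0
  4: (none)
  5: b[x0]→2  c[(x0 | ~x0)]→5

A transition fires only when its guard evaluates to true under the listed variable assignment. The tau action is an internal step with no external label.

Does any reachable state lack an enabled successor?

Reach set: {0,2,3}
  0: tau→3  [1 exit(s)]
  2: tau→0  tau→3  [2 exit(s)]
  3: b→0  tau→2  [2 exit(s)]

Answer: DEADLOCK-FREE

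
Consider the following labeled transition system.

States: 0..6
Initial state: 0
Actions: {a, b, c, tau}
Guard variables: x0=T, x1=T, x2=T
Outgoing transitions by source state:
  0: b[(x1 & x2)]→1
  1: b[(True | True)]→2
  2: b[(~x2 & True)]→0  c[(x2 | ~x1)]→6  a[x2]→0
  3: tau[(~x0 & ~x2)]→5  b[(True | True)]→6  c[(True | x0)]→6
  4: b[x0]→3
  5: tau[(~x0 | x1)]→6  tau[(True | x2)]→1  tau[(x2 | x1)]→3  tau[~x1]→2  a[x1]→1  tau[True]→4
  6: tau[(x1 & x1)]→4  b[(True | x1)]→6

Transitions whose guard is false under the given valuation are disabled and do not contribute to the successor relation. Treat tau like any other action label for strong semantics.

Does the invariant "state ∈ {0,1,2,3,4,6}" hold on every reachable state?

Allowed set {0,1,2,3,4,6}
Reach set: {0,1,2,3,4,6}
  0: ✓
  1: ✓
  2: ✓
  3: ✓
  4: ✓
  6: ✓

Answer: INVARIANT HOLDS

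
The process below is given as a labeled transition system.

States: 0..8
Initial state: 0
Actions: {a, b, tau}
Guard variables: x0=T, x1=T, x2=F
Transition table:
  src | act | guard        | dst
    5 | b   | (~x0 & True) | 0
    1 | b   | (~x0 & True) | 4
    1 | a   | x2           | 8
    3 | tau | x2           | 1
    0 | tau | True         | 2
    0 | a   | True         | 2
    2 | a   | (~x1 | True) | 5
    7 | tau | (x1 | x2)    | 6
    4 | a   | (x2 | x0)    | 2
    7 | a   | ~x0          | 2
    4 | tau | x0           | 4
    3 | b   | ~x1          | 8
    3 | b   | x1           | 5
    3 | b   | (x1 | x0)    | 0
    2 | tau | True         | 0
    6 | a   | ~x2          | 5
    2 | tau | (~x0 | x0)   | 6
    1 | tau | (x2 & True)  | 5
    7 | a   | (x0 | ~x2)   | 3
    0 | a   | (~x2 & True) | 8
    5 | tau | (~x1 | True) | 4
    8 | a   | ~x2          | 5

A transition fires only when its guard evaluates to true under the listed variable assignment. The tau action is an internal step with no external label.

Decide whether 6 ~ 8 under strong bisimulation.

Bisimulation quotient by refinement:
  round 0: {{0,1,2,3,4,5,6,7,8}}
  round 1: {{0,2,4,7},{1},{3},{5},{6,8}}
  round 2: {{0},{1},{2},{3},{4},{5},{6,8},{7}}
stable after 3 split(s): 8 block(s)
class of 6: {6,8}; class of 8: {6,8}

Answer: BISIMILAR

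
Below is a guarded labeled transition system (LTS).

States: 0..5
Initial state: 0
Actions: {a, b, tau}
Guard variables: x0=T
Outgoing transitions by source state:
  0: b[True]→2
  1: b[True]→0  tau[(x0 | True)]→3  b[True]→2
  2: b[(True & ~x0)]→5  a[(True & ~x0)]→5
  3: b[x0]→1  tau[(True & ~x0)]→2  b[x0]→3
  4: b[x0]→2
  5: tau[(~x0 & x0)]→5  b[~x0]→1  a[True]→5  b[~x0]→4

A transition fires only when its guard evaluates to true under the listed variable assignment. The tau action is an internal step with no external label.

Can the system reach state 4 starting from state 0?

After dropping false guards: 8 live edges.
L0 = {0}
L1 = {2}  cumulative {0,2}
Reachable = {0,2}

Answer: UNREACHABLE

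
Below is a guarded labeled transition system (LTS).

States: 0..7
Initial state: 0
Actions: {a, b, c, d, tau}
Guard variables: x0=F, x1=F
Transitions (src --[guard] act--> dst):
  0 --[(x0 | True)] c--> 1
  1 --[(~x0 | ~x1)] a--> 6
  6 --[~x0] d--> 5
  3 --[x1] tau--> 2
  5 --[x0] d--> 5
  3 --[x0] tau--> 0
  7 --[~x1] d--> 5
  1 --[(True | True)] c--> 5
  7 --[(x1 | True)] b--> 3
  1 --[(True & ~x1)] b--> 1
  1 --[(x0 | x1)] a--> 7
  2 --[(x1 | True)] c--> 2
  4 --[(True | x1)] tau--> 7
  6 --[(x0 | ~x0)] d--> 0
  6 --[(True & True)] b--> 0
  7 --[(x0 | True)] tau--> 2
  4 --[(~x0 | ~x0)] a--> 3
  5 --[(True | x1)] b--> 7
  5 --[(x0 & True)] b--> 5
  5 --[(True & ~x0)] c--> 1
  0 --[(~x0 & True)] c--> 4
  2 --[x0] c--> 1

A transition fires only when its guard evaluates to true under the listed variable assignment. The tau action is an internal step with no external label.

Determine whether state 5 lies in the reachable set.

Guard filter leaves 16 enabled edge(s).
Layer 0: {0}
Layer 1: {1,4}  cumulative {0,1,4}
Layer 2: {3,5,6,7}  cumulative {0,1,3,4,5,6,7}
Layer 3: {2}  cumulative {0,1,2,3,4,5,6,7}
Reachable = {0,1,2,3,4,5,6,7}
witness 5: c·c

Answer: REACHABLE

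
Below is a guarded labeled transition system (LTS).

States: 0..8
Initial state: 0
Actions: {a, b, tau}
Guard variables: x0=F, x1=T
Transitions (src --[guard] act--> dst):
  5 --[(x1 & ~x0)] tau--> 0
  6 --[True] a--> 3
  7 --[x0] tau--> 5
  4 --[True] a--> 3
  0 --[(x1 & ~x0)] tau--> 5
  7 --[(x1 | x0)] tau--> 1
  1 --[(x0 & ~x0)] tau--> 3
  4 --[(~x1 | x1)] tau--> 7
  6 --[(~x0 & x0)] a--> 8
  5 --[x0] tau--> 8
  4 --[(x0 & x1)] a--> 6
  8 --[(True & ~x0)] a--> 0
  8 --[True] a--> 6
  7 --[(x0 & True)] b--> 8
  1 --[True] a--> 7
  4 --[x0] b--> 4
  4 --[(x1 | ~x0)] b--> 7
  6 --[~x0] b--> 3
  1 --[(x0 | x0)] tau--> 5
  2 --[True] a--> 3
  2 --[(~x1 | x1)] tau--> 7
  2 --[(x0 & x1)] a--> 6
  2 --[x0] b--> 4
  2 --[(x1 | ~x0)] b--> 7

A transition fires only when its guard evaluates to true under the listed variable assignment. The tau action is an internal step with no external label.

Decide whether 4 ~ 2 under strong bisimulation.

Compute ~ classes (split until stable):
  π0 = {{0,1,2,3,4,5,6,7,8}}
  π1 = {{0,5,7},{1,8},{2,4},{3},{6}}
  π2 = {{0,5},{1},{2,4},{3},{6},{7},{8}}
Fixed point at round 3; 7 class(es).
4∈{2,4}, 2∈{2,4}

Answer: BISIMILAR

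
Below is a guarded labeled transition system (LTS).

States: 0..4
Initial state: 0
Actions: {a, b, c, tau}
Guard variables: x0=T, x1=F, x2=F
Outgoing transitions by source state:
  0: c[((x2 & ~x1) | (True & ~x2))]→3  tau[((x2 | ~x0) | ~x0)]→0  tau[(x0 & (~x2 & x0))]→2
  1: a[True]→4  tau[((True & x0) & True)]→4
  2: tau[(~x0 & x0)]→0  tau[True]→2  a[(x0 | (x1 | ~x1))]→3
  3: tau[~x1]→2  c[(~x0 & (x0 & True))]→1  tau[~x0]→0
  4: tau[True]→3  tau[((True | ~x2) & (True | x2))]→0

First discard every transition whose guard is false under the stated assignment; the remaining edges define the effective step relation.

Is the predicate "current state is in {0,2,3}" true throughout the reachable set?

Allowed set {0,2,3}
Reach set: {0,2,3}
  0: ✓
  2: ✓
  3: ✓

Answer: INVARIANT HOLDS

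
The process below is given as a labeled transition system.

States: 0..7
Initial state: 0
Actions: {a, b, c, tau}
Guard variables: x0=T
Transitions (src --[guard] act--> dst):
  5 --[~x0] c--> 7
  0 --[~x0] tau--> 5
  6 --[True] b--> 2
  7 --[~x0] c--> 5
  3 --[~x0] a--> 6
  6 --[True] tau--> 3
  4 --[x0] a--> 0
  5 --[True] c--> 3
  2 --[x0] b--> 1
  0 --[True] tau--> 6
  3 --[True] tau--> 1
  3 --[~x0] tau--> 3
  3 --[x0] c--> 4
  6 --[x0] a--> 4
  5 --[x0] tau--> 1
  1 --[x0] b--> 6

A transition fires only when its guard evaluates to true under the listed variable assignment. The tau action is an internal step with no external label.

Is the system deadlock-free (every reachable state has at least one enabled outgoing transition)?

Reachable = {0,1,2,3,4,6}
  0: tau→6  [1 out]
  1: b→6  [1 out]
  2: b→1  [1 out]
  3: c→4  tau→1  [2 out]
  4: a→0  [1 out]
  6: a→4  b→2  tau→3  [3 out]

Answer: DEADLOCK-FREE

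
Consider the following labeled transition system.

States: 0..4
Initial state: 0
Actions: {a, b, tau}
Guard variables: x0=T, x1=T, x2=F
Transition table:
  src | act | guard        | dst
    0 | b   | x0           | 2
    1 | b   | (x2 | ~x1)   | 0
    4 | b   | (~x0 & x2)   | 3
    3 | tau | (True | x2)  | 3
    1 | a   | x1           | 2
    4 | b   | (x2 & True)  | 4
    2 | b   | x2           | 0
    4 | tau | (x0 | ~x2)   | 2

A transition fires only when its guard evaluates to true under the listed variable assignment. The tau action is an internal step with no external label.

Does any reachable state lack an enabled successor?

Reachable = {0,2}
  0: b→2  [1 exit(s)]
  2: ∅  [STUCK]
trace reaching 2: b

Answer: DEADLOCK at state 2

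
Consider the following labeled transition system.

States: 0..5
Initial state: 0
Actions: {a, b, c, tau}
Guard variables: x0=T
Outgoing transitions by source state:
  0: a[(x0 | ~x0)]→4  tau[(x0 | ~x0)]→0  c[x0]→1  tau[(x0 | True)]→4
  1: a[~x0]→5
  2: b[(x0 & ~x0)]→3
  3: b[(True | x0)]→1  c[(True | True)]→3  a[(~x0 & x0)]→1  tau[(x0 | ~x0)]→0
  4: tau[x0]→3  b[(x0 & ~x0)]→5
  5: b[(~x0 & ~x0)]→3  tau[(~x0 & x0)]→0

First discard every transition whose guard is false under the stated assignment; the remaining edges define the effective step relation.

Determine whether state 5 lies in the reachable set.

After dropping false guards: 8 live edges.
Layer 0: {0}
Layer 1: {1,4}  cumulative {0,1,4}
Layer 2: {3}  cumulative {0,1,3,4}
Reachable = {0,1,3,4}

Answer: UNREACHABLE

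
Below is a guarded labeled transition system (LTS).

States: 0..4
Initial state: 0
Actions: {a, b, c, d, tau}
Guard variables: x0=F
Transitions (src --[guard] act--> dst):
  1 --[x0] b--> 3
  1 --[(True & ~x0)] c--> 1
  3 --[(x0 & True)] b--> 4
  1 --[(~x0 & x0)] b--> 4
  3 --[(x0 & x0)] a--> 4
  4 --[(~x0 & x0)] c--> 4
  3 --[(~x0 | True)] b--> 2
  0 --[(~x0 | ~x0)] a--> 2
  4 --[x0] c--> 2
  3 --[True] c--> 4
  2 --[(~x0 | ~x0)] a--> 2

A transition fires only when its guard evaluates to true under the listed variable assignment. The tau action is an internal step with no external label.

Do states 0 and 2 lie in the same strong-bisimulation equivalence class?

Compute ~ classes (split until stable):
  P[0] = {{0,1,2,3,4}}
  P[1] = {{0,2},{1},{3},{4}}
stable after 2 split(s): 4 block(s)
[0]={0,2}  [2]={0,2}

Answer: BISIMILAR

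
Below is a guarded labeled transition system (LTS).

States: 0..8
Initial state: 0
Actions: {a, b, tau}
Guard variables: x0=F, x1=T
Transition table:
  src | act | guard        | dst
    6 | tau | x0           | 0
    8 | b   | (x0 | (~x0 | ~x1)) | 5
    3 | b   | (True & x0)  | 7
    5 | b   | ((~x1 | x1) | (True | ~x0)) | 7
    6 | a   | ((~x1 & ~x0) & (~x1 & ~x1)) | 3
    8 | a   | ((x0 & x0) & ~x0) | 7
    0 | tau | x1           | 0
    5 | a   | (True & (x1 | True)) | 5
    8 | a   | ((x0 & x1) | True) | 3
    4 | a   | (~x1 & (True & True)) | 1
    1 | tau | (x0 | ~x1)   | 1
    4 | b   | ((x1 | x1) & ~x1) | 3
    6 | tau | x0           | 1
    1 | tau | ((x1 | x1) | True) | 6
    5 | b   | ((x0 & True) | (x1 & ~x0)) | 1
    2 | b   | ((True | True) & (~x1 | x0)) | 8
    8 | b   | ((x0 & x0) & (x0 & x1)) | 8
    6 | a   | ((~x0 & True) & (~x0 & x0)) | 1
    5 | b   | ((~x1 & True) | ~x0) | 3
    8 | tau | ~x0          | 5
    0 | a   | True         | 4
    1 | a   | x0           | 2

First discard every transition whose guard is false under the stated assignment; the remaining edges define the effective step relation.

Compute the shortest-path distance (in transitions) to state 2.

Answer: UNREACHABLE

Analysis:
Layered search for 2:
  L0 = {0}
  L1 = {4}
2 never appears.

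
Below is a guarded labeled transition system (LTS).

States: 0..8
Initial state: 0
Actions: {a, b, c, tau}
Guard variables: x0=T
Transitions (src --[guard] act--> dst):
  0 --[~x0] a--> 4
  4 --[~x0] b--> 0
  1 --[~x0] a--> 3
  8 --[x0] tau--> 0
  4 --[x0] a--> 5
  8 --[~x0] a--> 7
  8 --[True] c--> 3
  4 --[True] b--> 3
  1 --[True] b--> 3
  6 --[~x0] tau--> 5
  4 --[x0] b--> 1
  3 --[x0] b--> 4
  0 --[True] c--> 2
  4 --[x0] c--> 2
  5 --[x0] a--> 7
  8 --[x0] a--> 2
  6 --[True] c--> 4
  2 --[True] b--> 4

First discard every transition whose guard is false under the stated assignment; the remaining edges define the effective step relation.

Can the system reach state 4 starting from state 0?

Guard filter leaves 13 enabled edge(s).
Layer 0: {0}
Layer 1: {2}  now seen {0,2}
Layer 2: {4}  now seen {0,2,4}
Layer 3: {1,3,5}  now seen {0,1,2,3,4,5}
Layer 4: {7}  now seen {0,1,2,3,4,5,7}
Reach set: {0,1,2,3,4,5,7}
witness 4: c·b

Answer: REACHABLE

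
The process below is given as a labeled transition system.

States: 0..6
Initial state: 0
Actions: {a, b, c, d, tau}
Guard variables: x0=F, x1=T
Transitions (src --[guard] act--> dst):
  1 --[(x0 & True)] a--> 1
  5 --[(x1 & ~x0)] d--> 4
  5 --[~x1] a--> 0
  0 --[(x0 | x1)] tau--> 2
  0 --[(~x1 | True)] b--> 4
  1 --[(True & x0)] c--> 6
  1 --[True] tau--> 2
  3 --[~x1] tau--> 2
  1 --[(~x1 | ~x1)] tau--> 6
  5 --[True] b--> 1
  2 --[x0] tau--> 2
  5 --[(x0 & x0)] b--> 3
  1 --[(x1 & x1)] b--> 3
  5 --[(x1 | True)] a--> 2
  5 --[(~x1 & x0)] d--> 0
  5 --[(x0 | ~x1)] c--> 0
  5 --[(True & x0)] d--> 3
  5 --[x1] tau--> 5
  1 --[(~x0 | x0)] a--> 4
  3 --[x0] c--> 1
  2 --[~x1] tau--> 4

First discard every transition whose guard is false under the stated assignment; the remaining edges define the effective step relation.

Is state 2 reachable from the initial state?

Answer: REACHABLE

Working:
9 transition(s) survive guard evaluation.
Layer 0: {0}
Layer 1: {2,4}  now seen {0,2,4}
Reach set: {0,2,4}
witness 2: tau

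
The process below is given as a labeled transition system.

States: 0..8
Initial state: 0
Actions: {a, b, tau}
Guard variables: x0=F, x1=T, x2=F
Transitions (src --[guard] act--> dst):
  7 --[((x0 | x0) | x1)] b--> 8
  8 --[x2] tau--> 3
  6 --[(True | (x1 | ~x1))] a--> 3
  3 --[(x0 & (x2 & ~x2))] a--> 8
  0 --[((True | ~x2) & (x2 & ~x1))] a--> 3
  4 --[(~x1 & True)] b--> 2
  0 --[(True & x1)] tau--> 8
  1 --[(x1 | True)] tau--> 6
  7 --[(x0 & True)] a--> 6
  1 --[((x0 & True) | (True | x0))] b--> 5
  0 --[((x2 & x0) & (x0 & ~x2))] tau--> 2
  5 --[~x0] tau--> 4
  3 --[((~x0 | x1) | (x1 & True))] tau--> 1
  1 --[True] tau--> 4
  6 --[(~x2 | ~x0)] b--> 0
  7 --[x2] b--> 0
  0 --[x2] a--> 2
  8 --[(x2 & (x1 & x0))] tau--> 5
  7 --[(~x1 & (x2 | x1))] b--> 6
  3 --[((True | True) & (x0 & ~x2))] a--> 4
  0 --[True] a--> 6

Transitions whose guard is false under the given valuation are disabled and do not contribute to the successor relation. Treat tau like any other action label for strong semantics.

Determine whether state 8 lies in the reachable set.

10 transition(s) survive guard evaluation.
depth 0: {0}
depth 1: {6,8}  total {0,6,8}
depth 2: {3}  total {0,3,6,8}
depth 3: {1}  total {0,1,3,6,8}
depth 4: {4,5}  total {0,1,3,4,5,6,8}
Reachable = {0,1,3,4,5,6,8}
trace reaching 8: tau

Answer: REACHABLE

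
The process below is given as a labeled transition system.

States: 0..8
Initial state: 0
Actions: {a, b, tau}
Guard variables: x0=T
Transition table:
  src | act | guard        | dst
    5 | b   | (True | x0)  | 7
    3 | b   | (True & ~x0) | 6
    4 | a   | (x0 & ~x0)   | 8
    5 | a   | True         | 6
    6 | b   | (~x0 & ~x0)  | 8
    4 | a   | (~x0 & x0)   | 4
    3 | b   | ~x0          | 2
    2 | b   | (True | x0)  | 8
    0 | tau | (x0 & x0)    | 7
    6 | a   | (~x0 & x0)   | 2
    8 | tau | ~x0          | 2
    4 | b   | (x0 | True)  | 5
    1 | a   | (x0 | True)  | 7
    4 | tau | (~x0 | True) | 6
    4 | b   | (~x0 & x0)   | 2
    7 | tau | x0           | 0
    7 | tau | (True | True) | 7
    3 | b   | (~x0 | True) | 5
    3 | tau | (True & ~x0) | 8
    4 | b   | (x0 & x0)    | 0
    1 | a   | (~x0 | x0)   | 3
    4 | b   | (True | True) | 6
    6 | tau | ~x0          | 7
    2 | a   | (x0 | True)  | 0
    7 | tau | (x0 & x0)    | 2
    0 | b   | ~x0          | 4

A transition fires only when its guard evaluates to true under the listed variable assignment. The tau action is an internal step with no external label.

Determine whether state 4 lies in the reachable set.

Answer: UNREACHABLE

Working:
15 transition(s) survive guard evaluation.
depth 0: {0}
depth 1: {7}  cumulative {0,7}
depth 2: {2}  cumulative {0,2,7}
depth 3: {8}  cumulative {0,2,7,8}
Reachable = {0,2,7,8}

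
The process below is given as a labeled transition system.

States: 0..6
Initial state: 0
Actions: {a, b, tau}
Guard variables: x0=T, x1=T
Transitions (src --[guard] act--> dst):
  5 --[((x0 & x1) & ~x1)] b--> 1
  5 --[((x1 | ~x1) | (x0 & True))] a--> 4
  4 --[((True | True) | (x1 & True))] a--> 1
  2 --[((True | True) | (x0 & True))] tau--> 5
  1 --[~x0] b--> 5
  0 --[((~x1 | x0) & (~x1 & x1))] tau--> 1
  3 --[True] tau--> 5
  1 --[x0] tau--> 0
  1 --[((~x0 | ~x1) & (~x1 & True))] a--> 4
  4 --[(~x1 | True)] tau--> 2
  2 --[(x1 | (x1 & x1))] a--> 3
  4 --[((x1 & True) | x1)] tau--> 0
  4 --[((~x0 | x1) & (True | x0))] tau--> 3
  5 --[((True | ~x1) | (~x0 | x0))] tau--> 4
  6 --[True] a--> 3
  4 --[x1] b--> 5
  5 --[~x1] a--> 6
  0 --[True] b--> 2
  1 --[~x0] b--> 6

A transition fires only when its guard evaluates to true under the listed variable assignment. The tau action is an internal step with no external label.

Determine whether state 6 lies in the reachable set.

Answer: UNREACHABLE

Working:
13 transition(s) survive guard evaluation.
Layer 0: {0}
Layer 1: {2}  now seen {0,2}
Layer 2: {3,5}  now seen {0,2,3,5}
Layer 3: {4}  now seen {0,2,3,4,5}
Layer 4: {1}  now seen {0,1,2,3,4,5}
Reach set: {0,1,2,3,4,5}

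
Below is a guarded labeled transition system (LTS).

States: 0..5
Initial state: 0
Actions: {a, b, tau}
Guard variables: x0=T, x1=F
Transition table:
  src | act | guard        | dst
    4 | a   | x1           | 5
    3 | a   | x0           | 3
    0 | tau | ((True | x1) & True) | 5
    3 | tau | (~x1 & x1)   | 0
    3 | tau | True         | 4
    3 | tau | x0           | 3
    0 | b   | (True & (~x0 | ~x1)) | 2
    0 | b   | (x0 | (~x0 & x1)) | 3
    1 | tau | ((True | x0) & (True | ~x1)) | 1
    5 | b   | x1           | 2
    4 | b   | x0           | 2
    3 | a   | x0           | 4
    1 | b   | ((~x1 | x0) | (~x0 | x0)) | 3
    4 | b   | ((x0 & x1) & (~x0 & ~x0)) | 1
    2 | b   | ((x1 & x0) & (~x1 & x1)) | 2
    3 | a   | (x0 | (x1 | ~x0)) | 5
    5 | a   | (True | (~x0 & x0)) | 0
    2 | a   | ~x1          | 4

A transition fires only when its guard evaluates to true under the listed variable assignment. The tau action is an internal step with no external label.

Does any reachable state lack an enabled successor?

Reach set: {0,2,3,4,5}
  0: b→2  b→3  tau→5  [3 exit(s)]
  2: a→4  [1 exit(s)]
  3: a→3  a→4  a→5  tau→3  tau→4  [5 exit(s)]
  4: b→2  [1 exit(s)]
  5: a→0  [1 exit(s)]

Answer: DEADLOCK-FREE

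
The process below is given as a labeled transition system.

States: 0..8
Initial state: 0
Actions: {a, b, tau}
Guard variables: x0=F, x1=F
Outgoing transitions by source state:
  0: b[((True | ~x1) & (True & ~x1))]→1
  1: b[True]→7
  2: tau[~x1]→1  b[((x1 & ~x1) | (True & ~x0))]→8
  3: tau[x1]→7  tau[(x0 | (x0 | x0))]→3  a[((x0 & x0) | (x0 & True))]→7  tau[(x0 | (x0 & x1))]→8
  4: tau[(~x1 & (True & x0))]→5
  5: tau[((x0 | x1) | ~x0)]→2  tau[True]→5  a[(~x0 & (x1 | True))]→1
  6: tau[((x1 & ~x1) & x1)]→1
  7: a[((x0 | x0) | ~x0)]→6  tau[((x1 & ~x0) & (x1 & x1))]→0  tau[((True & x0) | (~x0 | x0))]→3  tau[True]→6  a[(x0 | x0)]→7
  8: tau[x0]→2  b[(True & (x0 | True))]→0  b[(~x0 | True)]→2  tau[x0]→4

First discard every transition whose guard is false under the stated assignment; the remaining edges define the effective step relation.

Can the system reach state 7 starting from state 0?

Answer: REACHABLE

Analysis:
12 transition(s) survive guard evaluation.
L0 = {0}
L1 = {1}  cumulative {0,1}
L2 = {7}  cumulative {0,1,7}
L3 = {3,6}  cumulative {0,1,3,6,7}
Reachable = {0,1,3,6,7}
witness 7: b·b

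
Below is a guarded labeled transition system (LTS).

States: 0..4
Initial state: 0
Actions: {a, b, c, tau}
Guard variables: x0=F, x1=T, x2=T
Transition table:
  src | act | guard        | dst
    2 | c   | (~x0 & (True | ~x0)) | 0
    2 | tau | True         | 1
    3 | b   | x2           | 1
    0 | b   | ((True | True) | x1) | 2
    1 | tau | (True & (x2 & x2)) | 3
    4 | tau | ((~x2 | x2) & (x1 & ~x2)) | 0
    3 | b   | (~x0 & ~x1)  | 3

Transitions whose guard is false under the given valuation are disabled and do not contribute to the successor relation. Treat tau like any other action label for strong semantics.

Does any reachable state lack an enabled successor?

Reachable = {0,1,2,3}
  0: b→2  [1 exit(s)]
  1: tau→3  [1 exit(s)]
  2: c→0  tau→1  [2 exit(s)]
  3: b→1  [1 exit(s)]

Answer: DEADLOCK-FREE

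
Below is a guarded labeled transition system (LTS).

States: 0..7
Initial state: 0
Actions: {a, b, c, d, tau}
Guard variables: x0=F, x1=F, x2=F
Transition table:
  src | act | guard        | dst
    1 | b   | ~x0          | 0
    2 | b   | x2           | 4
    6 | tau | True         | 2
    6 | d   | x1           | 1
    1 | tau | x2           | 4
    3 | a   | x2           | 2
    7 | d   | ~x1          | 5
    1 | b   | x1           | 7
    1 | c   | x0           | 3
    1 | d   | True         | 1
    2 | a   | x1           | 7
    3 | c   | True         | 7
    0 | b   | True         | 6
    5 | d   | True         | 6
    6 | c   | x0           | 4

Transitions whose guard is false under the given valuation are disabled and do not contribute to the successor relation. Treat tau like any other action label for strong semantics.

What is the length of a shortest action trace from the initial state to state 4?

Answer: UNREACHABLE

Analysis:
BFS to 4:
  Layer 0: {0}
  Layer 1: {6}
  Layer 2: {2}
4 never appears.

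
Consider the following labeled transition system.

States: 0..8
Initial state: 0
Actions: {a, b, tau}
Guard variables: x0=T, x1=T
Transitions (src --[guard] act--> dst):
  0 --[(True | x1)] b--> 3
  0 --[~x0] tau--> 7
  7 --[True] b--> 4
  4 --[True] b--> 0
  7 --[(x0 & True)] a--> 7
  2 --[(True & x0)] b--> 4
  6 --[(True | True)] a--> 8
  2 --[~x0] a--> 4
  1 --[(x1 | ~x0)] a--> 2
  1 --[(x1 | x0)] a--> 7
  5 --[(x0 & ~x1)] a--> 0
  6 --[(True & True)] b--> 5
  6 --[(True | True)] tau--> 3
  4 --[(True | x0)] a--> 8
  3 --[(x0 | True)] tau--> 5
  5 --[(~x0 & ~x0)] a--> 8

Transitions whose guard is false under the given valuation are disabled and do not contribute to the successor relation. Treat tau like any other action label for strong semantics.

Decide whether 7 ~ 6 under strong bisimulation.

Refine partition for ~:
  P[0] = {{0,1,2,3,4,5,6,7,8}}
  P[1] = {{0,2},{1},{3},{4,7},{5,8},{6}}
  P[2] = {{0},{1},{2},{3},{4},{5,8},{6},{7}}
8 equivalence class(es) (converged in 3)
7∈{7}, 6∈{6}

Answer: NOT BISIMILAR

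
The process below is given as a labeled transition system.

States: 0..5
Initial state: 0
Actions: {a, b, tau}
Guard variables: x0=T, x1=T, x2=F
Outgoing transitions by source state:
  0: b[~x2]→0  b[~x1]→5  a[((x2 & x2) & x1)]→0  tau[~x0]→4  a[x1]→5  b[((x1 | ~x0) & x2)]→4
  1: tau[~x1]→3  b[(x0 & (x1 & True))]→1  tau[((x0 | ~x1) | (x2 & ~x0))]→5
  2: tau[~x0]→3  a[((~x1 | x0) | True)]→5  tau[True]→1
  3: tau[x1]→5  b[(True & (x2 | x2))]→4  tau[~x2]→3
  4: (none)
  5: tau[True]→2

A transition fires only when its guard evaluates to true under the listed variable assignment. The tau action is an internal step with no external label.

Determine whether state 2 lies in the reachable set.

Answer: REACHABLE

Working:
After dropping false guards: 9 live edges.
depth 0: {0}
depth 1: {5}  now seen {0,5}
depth 2: {2}  now seen {0,2,5}
depth 3: {1}  now seen {0,1,2,5}
Reachable = {0,1,2,5}
Path to 2: a·tau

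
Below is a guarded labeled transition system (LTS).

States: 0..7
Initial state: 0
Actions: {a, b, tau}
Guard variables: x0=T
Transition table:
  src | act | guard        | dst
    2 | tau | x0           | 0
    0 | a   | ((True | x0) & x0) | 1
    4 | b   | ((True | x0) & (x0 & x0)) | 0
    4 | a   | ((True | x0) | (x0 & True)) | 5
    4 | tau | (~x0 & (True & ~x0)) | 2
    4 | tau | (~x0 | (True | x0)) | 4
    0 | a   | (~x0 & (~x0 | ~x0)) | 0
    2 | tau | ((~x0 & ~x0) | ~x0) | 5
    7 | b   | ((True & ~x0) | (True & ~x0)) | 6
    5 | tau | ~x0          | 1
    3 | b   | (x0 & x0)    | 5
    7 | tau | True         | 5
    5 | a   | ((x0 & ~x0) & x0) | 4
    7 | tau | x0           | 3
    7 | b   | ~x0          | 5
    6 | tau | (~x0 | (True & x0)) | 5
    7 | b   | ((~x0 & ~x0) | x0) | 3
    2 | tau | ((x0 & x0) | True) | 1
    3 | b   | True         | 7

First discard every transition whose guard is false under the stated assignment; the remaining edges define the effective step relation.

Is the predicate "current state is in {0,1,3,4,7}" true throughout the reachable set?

Safe = {0,1,3,4,7}
R = {0,1}
  0: ok
  1: ok

Answer: INVARIANT HOLDS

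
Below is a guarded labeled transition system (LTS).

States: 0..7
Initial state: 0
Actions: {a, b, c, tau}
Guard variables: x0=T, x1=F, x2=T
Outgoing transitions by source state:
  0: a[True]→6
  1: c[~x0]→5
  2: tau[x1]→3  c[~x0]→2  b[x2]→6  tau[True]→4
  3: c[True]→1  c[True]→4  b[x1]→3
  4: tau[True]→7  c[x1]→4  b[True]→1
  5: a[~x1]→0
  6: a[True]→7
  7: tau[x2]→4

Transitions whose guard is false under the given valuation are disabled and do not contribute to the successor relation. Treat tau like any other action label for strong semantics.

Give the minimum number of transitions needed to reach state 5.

BFS to 5:
  Layer 0: {0}
  Layer 1: {6}
  Layer 2: {7}
  Layer 3: {4}
  Layer 4: {1}
5 never appears.

Answer: UNREACHABLE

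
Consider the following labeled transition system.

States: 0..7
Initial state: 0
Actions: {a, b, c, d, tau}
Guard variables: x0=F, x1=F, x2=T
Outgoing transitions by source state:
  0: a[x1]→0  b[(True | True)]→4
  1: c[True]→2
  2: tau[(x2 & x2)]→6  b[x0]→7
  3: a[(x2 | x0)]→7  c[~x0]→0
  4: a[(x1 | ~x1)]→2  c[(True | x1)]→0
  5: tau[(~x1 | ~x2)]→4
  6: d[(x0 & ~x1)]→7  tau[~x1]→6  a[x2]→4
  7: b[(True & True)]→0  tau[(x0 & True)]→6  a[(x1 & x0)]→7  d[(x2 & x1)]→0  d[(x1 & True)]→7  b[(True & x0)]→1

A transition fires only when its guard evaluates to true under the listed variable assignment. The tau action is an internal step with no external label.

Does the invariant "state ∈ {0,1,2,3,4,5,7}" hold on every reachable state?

Answer: INVARIANT VIOLATED at state 6

Analysis:
Safe = {0,1,2,3,4,5,7}
Reachable = {0,2,4,6}
  0: ok
  2: ok
  4: ok
  6: outside
counterexample path to 6: b·a·tau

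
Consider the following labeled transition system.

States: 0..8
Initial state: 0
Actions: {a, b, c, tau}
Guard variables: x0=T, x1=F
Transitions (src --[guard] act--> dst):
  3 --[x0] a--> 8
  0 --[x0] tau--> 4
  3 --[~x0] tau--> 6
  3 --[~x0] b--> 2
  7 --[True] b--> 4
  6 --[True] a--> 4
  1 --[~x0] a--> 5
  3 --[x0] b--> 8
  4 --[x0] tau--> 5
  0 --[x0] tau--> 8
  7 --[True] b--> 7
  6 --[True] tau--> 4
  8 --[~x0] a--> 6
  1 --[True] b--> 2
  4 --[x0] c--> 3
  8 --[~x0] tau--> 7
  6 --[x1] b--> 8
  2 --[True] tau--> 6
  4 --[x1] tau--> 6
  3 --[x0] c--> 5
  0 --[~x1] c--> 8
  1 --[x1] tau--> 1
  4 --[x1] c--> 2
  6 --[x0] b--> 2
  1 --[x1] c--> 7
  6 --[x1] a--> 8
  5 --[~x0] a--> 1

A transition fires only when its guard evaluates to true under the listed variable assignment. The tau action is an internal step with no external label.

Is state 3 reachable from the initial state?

Guard filter leaves 15 enabled edge(s).
L0 = {0}
L1 = {4,8}  total {0,4,8}
L2 = {3,5}  total {0,3,4,5,8}
R = {0,3,4,5,8}
Path to 3: tau·c

Answer: REACHABLE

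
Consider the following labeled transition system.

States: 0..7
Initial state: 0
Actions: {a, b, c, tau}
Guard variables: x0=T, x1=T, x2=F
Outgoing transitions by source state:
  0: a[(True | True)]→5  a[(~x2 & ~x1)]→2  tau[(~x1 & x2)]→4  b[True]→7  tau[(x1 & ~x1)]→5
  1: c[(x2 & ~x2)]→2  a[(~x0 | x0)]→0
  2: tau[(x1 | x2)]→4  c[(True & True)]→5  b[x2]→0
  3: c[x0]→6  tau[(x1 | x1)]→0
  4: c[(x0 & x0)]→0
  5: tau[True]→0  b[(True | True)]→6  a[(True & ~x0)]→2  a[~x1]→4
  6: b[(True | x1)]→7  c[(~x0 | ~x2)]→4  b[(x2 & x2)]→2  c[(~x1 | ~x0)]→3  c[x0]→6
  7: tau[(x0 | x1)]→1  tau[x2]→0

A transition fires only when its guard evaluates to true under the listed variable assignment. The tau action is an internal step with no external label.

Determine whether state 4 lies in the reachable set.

Answer: REACHABLE

Trace:
14 transition(s) survive guard evaluation.
depth 0: {0}
depth 1: {5,7}  now seen {0,5,7}
depth 2: {1,6}  now seen {0,1,5,6,7}
depth 3: {4}  now seen {0,1,4,5,6,7}
Reach set: {0,1,4,5,6,7}
Path to 4: a·b·c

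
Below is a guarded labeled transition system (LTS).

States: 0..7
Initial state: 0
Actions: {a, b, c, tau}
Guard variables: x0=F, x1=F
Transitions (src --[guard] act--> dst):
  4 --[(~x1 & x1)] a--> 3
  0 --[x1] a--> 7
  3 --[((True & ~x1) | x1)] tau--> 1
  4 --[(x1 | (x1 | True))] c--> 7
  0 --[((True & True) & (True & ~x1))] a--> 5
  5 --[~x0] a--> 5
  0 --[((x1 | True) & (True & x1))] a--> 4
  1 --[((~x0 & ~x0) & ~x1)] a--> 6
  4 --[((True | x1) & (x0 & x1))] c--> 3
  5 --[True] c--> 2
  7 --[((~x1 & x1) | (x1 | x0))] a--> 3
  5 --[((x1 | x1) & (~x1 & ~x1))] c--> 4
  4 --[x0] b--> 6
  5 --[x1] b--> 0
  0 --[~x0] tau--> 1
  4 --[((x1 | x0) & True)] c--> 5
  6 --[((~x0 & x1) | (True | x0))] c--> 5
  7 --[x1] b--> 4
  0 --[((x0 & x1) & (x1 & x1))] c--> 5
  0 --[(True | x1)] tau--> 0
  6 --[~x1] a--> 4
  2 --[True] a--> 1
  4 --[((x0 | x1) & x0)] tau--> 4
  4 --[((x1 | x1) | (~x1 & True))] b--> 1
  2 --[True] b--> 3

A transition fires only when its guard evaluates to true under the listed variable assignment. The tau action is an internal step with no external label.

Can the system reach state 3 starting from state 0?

After dropping false guards: 13 live edges.
Layer 0: {0}
Layer 1: {1,5}  now seen {0,1,5}
Layer 2: {2,6}  now seen {0,1,2,5,6}
Layer 3: {3,4}  now seen {0,1,2,3,4,5,6}
Layer 4: {7}  now seen {0,1,2,3,4,5,6,7}
Reachable = {0,1,2,3,4,5,6,7}
Path to 3: a·c·b

Answer: REACHABLE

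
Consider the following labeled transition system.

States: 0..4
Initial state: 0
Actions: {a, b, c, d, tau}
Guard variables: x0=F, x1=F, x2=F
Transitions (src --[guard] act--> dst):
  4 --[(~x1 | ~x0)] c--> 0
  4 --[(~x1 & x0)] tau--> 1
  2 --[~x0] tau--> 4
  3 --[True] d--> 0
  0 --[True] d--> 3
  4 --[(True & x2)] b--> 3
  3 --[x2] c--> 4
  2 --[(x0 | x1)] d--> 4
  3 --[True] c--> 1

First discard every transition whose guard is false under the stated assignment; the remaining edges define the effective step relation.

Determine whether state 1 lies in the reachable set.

After dropping false guards: 5 live edges.
depth 0: {0}
depth 1: {3}  cumulative {0,3}
depth 2: {1}  cumulative {0,1,3}
Reach set: {0,1,3}
Path to 1: d·c

Answer: REACHABLE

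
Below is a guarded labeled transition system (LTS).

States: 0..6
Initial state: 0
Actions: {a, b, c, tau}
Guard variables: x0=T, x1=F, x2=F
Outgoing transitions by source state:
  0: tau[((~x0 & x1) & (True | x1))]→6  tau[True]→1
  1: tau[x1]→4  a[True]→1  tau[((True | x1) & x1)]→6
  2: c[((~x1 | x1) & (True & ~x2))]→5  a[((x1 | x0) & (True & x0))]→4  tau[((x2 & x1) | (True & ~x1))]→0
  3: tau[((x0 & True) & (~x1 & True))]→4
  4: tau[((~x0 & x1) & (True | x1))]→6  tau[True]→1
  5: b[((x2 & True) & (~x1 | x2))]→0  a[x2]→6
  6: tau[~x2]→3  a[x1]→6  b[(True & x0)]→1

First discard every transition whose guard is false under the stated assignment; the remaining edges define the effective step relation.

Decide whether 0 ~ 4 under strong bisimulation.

Answer: BISIMILAR

Trace:
Compute ~ classes (split until stable):
  π0 = {{0,1,2,3,4,5,6}}
  π1 = {{0,3,4},{1},{2},{5},{6}}
  π2 = {{0,4},{1},{2},{3},{5},{6}}
stable after 3 split(s): 6 block(s)
[0]={0,4}  [4]={0,4}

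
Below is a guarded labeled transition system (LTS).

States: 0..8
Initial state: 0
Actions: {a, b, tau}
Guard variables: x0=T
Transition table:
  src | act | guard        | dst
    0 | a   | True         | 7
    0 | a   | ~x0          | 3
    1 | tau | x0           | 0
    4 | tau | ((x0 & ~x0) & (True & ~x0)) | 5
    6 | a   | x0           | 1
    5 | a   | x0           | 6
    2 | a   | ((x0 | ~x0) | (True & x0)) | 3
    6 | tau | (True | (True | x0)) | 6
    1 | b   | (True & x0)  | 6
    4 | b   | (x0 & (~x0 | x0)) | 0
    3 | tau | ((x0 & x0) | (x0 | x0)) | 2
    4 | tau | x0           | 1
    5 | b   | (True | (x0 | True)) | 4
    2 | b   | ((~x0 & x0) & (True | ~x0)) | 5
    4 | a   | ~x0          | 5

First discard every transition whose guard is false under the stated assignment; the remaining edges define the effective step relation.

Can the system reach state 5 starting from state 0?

Answer: UNREACHABLE

Trace:
After dropping false guards: 11 live edges.
depth 0: {0}
depth 1: {7}  cumulative {0,7}
Reachable = {0,7}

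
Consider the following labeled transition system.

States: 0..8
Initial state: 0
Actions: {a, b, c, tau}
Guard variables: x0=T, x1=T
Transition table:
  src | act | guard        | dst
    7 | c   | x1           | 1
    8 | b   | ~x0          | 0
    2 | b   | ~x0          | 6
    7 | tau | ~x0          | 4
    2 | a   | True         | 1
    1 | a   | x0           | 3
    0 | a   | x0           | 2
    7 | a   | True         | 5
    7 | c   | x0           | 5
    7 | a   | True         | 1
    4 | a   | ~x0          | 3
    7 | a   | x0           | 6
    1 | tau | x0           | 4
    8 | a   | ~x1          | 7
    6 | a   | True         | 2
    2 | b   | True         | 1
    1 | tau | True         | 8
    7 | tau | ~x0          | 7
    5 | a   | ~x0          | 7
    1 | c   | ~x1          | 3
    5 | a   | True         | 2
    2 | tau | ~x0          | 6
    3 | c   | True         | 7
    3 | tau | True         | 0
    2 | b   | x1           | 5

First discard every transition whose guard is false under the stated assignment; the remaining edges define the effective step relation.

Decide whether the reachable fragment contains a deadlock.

Reach set: {0,1,2,3,4,5,6,7,8}
  0: a→2  [1 exit(s)]
  1: a→3  tau→4  tau→8  [3 exit(s)]
  2: a→1  b→1  b→5  [3 exit(s)]
  3: c→7  tau→0  [2 exit(s)]
  4: ∅  [deadlock]
  5: a→2  [1 exit(s)]
  6: a→2  [1 exit(s)]
  7: a→1  a→5  a→6  c→1  c→5  [5 exit(s)]
  8: ∅  [deadlock]
witness 4: a·a·tau

Answer: DEADLOCK at state 4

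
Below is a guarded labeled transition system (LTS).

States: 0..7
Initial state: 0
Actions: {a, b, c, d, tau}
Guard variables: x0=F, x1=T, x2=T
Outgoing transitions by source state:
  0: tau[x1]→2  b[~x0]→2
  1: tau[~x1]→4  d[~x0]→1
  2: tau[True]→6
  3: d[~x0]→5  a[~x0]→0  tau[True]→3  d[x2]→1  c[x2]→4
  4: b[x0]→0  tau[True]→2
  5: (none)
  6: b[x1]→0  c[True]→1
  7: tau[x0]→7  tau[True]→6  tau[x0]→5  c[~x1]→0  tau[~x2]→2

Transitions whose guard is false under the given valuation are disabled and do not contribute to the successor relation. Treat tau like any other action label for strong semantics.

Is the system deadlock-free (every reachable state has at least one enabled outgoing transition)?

Reachable = {0,1,2,6}
  0: b→2  tau→2  [deg 2]
  1: d→1  [deg 1]
  2: tau→6  [deg 1]
  6: b→0  c→1  [deg 2]

Answer: DEADLOCK-FREE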